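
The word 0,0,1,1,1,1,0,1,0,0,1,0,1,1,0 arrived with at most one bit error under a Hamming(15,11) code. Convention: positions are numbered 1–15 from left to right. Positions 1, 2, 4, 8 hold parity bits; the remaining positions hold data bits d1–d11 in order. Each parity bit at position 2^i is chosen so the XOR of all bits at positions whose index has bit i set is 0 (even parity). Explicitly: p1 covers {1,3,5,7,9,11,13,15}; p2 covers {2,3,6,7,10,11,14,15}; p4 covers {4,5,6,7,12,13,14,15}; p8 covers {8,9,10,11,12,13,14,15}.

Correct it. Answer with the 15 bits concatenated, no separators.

001011010010110

s1 (pos 1,3,5,7,9,11,13,15): 0⊕1⊕1⊕0⊕0⊕1⊕1⊕0 = 0
s2 (pos 2,3,6,7,10,11,14,15): 0⊕1⊕1⊕0⊕0⊕1⊕1⊕0 = 0
s4 (pos 4,5,6,7,12,13,14,15): 1⊕1⊕1⊕0⊕0⊕1⊕1⊕0 = 1
s8 (pos 8,9,10,11,12,13,14,15): 1⊕0⊕0⊕1⊕0⊕1⊕1⊕0 = 0
Syndrome s8…s1 = 0100 → error at position 4.
Flip position 4: 001111010010110 → 001011010010110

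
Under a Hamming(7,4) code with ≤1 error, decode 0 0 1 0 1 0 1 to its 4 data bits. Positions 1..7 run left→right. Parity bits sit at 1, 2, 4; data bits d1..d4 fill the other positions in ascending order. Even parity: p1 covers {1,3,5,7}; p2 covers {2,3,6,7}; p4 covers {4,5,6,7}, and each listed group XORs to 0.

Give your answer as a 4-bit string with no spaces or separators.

1101

s1 (pos 1,3,5,7): 0⊕1⊕1⊕1 = 1
s2 (pos 2,3,6,7): 0⊕1⊕0⊕1 = 0
s4 (pos 4,5,6,7): 0⊕1⊕0⊕1 = 0
Syndrome s4…s1 = 001 → error at position 1.
Flip position 1: 0010101 → 1010101
Read data bits from positions 3,5,6,7: 1101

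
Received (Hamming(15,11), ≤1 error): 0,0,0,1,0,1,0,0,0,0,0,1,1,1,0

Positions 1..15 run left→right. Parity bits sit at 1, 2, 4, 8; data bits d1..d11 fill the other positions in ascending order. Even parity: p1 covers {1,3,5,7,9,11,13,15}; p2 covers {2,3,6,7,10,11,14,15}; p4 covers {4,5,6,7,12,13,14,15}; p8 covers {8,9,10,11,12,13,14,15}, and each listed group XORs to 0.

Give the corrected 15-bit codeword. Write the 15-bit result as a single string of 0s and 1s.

s1 (pos 1,3,5,7,9,11,13,15): 0⊕0⊕0⊕0⊕0⊕0⊕1⊕0 = 1
s2 (pos 2,3,6,7,10,11,14,15): 0⊕0⊕1⊕0⊕0⊕0⊕1⊕0 = 0
s4 (pos 4,5,6,7,12,13,14,15): 1⊕0⊕1⊕0⊕1⊕1⊕1⊕0 = 1
s8 (pos 8,9,10,11,12,13,14,15): 0⊕0⊕0⊕0⊕1⊕1⊕1⊕0 = 1
Syndrome s8…s1 = 1101 → error at position 13.
Flip position 13: 000101000001110 → 000101000001010

000101000001010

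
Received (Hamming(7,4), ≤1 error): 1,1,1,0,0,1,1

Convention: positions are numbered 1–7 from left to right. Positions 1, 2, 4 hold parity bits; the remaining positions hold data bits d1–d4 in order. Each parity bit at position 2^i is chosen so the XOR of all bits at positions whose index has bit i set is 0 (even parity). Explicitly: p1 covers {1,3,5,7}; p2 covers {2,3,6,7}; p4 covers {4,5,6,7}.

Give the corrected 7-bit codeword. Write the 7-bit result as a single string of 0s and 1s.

s1 (pos 1,3,5,7): 1⊕1⊕0⊕1 = 1
s2 (pos 2,3,6,7): 1⊕1⊕1⊕1 = 0
s4 (pos 4,5,6,7): 0⊕0⊕1⊕1 = 0
Syndrome s4…s1 = 001 → error at position 1.
Flip position 1: 1110011 → 0110011

0110011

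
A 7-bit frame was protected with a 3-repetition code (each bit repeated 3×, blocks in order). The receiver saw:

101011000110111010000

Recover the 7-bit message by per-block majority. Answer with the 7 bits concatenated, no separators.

Block 1 (101): 2 ones → 1
Block 2 (011): 2 ones → 1
Block 3 (000): 0 ones → 0
Block 4 (110): 2 ones → 1
Block 5 (111): 3 ones → 1
Block 6 (010): 1 one → 0
Block 7 (000): 0 ones → 0

1101100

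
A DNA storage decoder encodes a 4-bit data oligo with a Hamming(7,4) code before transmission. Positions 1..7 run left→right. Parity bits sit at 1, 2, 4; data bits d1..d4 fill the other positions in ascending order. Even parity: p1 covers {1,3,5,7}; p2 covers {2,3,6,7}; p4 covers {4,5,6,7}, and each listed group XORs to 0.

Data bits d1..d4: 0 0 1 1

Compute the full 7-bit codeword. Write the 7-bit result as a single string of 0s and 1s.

1000011

Place data at non-parity positions: p1 p2 0 p4 0 1 1
p1 (pos 1,3,5,7): XOR of data positions = 0⊕0⊕1 = 1
p2 (pos 2,3,6,7): XOR of data positions = 0⊕1⊕1 = 0
p4 (pos 4,5,6,7): XOR of data positions = 0⊕1⊕1 = 0
Codeword: 1000011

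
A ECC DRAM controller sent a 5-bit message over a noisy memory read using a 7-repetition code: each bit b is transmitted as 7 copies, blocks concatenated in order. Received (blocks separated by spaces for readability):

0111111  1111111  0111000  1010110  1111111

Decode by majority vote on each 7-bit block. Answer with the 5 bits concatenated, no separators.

11011

Block 1 (0111111): 6 ones → 1
Block 2 (1111111): 7 ones → 1
Block 3 (0111000): 3 ones → 0
Block 4 (1010110): 4 ones → 1
Block 5 (1111111): 7 ones → 1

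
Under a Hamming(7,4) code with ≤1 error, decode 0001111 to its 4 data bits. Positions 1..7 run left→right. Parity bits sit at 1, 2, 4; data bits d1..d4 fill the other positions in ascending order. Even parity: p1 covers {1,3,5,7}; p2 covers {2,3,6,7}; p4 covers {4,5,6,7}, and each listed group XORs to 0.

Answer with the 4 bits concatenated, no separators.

0111

s1 (pos 1,3,5,7): 0⊕0⊕1⊕1 = 0
s2 (pos 2,3,6,7): 0⊕0⊕1⊕1 = 0
s4 (pos 4,5,6,7): 1⊕1⊕1⊕1 = 0
Syndrome s4…s1 = 000 → no error.
Read data bits from positions 3,5,6,7: 0111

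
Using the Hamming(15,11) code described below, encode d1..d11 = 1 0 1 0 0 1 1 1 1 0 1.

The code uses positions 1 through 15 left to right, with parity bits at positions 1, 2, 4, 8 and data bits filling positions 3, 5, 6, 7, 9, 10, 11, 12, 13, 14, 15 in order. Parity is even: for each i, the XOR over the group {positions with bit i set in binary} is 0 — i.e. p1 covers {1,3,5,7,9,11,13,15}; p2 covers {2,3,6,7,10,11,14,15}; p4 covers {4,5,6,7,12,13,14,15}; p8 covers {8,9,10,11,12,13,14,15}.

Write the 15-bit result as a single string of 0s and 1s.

011001010111101

Place data at non-parity positions: p1 p2 1 p4 0 1 0 p8 0 1 1 1 1 0 1
p1 (pos 1,3,5,7,9,11,13,15): XOR of data positions = 1⊕0⊕0⊕0⊕1⊕1⊕1 = 0
p2 (pos 2,3,6,7,10,11,14,15): XOR of data positions = 1⊕1⊕0⊕1⊕1⊕0⊕1 = 1
p4 (pos 4,5,6,7,12,13,14,15): XOR of data positions = 0⊕1⊕0⊕1⊕1⊕0⊕1 = 0
p8 (pos 8,9,10,11,12,13,14,15): XOR of data positions = 0⊕1⊕1⊕1⊕1⊕0⊕1 = 1
Codeword: 011001010111101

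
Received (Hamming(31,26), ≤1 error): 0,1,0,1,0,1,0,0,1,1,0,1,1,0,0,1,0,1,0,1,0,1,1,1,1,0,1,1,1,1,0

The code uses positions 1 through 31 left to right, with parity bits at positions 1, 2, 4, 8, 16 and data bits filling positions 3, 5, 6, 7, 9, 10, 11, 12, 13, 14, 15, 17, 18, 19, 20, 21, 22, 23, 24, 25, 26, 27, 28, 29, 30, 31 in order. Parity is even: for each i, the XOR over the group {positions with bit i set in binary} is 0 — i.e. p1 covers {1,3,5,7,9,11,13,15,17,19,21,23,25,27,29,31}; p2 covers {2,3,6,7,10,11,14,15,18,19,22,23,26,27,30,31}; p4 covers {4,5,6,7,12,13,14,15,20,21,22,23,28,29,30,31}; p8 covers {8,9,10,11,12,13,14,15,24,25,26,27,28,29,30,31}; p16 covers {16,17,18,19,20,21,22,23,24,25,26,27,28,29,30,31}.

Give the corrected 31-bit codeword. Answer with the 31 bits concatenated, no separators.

0101010011011000010101111011110

s1 (pos 1,3,5,7,9,11,13,15,17,19,21,23,25,27,29,31): 0⊕0⊕0⊕0⊕1⊕0⊕1⊕0⊕0⊕0⊕0⊕1⊕1⊕1⊕1⊕0 = 0
s2 (pos 2,3,6,7,10,11,14,15,18,19,22,23,26,27,30,31): 1⊕0⊕1⊕0⊕1⊕0⊕0⊕0⊕1⊕0⊕1⊕1⊕0⊕1⊕1⊕0 = 0
s4 (pos 4,5,6,7,12,13,14,15,20,21,22,23,28,29,30,31): 1⊕0⊕1⊕0⊕1⊕1⊕0⊕0⊕1⊕0⊕1⊕1⊕1⊕1⊕1⊕0 = 0
s8 (pos 8,9,10,11,12,13,14,15,24,25,26,27,28,29,30,31): 0⊕1⊕1⊕0⊕1⊕1⊕0⊕0⊕1⊕1⊕0⊕1⊕1⊕1⊕1⊕0 = 0
s16 (pos 16,17,18,19,20,21,22,23,24,25,26,27,28,29,30,31): 1⊕0⊕1⊕0⊕1⊕0⊕1⊕1⊕1⊕1⊕0⊕1⊕1⊕1⊕1⊕0 = 1
Syndrome s16…s1 = 10000 → error at position 16.
Flip position 16: 0101010011011001010101111011110 → 0101010011011000010101111011110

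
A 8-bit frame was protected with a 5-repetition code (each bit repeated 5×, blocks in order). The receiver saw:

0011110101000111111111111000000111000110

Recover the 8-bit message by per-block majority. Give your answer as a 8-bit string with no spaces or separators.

11011010

Block 1 (00111): 3 ones → 1
Block 2 (10101): 3 ones → 1
Block 3 (00011): 2 ones → 0
Block 4 (11111): 5 ones → 1
Block 5 (11111): 5 ones → 1
Block 6 (00000): 0 ones → 0
Block 7 (01110): 3 ones → 1
Block 8 (00110): 2 ones → 0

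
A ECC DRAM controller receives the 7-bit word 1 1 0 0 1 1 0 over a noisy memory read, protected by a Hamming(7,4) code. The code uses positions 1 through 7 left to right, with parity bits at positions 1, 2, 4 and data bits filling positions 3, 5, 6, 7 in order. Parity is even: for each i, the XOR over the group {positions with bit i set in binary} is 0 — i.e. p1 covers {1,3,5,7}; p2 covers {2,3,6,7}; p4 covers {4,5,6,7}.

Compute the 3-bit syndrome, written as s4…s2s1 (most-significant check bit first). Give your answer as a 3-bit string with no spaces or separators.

000

s1 (pos 1,3,5,7): 1⊕0⊕1⊕0 = 0
s2 (pos 2,3,6,7): 1⊕0⊕1⊕0 = 0
s4 (pos 4,5,6,7): 0⊕1⊕1⊕0 = 0
Syndrome s4…s1 = 000 → no error.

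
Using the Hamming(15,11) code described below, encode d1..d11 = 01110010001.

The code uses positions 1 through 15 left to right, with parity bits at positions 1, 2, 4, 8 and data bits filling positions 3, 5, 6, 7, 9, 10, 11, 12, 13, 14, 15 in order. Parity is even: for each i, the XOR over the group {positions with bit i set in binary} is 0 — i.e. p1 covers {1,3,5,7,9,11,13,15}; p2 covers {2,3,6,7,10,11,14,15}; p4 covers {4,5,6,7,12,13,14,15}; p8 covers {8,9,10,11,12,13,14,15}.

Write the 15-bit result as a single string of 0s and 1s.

Place data at non-parity positions: p1 p2 0 p4 1 1 1 p8 0 0 1 0 0 0 1
p1 (pos 1,3,5,7,9,11,13,15): XOR of data positions = 0⊕1⊕1⊕0⊕1⊕0⊕1 = 0
p2 (pos 2,3,6,7,10,11,14,15): XOR of data positions = 0⊕1⊕1⊕0⊕1⊕0⊕1 = 0
p4 (pos 4,5,6,7,12,13,14,15): XOR of data positions = 1⊕1⊕1⊕0⊕0⊕0⊕1 = 0
p8 (pos 8,9,10,11,12,13,14,15): XOR of data positions = 0⊕0⊕1⊕0⊕0⊕0⊕1 = 0
Codeword: 000011100010001

000011100010001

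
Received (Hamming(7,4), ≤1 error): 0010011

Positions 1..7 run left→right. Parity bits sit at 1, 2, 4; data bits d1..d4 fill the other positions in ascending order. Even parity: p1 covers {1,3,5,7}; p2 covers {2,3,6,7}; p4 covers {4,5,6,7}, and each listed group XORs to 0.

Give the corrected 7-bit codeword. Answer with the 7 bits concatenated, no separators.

0110011

s1 (pos 1,3,5,7): 0⊕1⊕0⊕1 = 0
s2 (pos 2,3,6,7): 0⊕1⊕1⊕1 = 1
s4 (pos 4,5,6,7): 0⊕0⊕1⊕1 = 0
Syndrome s4…s1 = 010 → error at position 2.
Flip position 2: 0010011 → 0110011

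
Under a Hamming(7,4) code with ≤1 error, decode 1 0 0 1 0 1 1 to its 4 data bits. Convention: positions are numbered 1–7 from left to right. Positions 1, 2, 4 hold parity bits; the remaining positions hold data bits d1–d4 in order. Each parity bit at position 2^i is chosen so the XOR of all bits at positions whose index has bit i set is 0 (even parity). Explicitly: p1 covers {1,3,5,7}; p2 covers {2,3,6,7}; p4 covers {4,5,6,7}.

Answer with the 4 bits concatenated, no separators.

0011

s1 (pos 1,3,5,7): 1⊕0⊕0⊕1 = 0
s2 (pos 2,3,6,7): 0⊕0⊕1⊕1 = 0
s4 (pos 4,5,6,7): 1⊕0⊕1⊕1 = 1
Syndrome s4…s1 = 100 → error at position 4.
Flip position 4: 1001011 → 1000011
Read data bits from positions 3,5,6,7: 0011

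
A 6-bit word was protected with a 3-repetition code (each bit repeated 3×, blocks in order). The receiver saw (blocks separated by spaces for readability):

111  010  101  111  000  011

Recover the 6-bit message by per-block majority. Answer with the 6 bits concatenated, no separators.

Block 1 (111): 3 ones → 1
Block 2 (010): 1 one → 0
Block 3 (101): 2 ones → 1
Block 4 (111): 3 ones → 1
Block 5 (000): 0 ones → 0
Block 6 (011): 2 ones → 1

101101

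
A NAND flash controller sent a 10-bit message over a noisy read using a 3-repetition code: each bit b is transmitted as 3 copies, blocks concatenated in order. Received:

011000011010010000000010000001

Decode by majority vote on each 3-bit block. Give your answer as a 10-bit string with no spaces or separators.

Block 1 (011): 2 ones → 1
Block 2 (000): 0 ones → 0
Block 3 (011): 2 ones → 1
Block 4 (010): 1 one → 0
Block 5 (010): 1 one → 0
Block 6 (000): 0 ones → 0
Block 7 (000): 0 ones → 0
Block 8 (010): 1 one → 0
Block 9 (000): 0 ones → 0
Block 10 (001): 1 one → 0

1010000000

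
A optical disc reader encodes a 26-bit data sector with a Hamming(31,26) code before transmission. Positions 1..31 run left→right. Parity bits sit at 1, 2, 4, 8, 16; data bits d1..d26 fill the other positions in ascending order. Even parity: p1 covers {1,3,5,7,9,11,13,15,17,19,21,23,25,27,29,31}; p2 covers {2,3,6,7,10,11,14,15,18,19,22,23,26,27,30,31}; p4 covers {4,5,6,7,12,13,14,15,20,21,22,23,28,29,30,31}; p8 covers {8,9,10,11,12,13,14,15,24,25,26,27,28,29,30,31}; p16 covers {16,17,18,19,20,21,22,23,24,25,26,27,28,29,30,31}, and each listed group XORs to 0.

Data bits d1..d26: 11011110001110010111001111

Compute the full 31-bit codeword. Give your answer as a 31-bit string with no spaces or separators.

0111101011100010110010111001111

Place data at non-parity positions: p1 p2 1 p4 1 0 1 p8 1 1 1 0 0 0 1 p16 1 1 0 0 1 0 1 1 1 0 0 1 1 1 1
p1 (pos 1,3,5,7,9,11,13,15,17,19,21,23,25,27,29,31): XOR of data positions = 1⊕1⊕1⊕1⊕1⊕0⊕1⊕1⊕0⊕1⊕1⊕1⊕0⊕1⊕1 = 0
p2 (pos 2,3,6,7,10,11,14,15,18,19,22,23,26,27,30,31): XOR of data positions = 1⊕0⊕1⊕1⊕1⊕0⊕1⊕1⊕0⊕0⊕1⊕0⊕0⊕1⊕1 = 1
p4 (pos 4,5,6,7,12,13,14,15,20,21,22,23,28,29,30,31): XOR of data positions = 1⊕0⊕1⊕0⊕0⊕0⊕1⊕0⊕1⊕0⊕1⊕1⊕1⊕1⊕1 = 1
p8 (pos 8,9,10,11,12,13,14,15,24,25,26,27,28,29,30,31): XOR of data positions = 1⊕1⊕1⊕0⊕0⊕0⊕1⊕1⊕1⊕0⊕0⊕1⊕1⊕1⊕1 = 0
p16 (pos 16,17,18,19,20,21,22,23,24,25,26,27,28,29,30,31): XOR of data positions = 1⊕1⊕0⊕0⊕1⊕0⊕1⊕1⊕1⊕0⊕0⊕1⊕1⊕1⊕1 = 0
Codeword: 0111101011100010110010111001111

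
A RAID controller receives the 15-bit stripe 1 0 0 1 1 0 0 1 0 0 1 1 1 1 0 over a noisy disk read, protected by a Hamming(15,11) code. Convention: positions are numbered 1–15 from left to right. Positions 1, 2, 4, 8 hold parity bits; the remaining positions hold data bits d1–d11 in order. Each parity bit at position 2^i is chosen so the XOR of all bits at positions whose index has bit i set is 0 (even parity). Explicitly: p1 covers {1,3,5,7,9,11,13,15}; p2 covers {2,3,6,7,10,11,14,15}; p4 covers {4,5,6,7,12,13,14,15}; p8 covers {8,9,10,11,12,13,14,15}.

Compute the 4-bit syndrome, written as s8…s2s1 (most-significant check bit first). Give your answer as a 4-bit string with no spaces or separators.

1100

s1 (pos 1,3,5,7,9,11,13,15): 1⊕0⊕1⊕0⊕0⊕1⊕1⊕0 = 0
s2 (pos 2,3,6,7,10,11,14,15): 0⊕0⊕0⊕0⊕0⊕1⊕1⊕0 = 0
s4 (pos 4,5,6,7,12,13,14,15): 1⊕1⊕0⊕0⊕1⊕1⊕1⊕0 = 1
s8 (pos 8,9,10,11,12,13,14,15): 1⊕0⊕0⊕1⊕1⊕1⊕1⊕0 = 1
Syndrome s8…s1 = 1100 → error at position 12.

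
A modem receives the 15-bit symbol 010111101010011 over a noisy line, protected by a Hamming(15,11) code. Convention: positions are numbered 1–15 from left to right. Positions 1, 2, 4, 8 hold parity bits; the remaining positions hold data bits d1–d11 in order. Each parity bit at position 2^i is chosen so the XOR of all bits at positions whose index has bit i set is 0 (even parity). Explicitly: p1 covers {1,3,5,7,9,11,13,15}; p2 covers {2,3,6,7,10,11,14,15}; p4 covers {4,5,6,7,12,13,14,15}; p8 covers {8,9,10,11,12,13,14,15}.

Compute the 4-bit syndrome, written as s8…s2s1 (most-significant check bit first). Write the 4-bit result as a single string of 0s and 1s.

s1 (pos 1,3,5,7,9,11,13,15): 0⊕0⊕1⊕1⊕1⊕1⊕0⊕1 = 1
s2 (pos 2,3,6,7,10,11,14,15): 1⊕0⊕1⊕1⊕0⊕1⊕1⊕1 = 0
s4 (pos 4,5,6,7,12,13,14,15): 1⊕1⊕1⊕1⊕0⊕0⊕1⊕1 = 0
s8 (pos 8,9,10,11,12,13,14,15): 0⊕1⊕0⊕1⊕0⊕0⊕1⊕1 = 0
Syndrome s8…s1 = 0001 → error at position 1.

0001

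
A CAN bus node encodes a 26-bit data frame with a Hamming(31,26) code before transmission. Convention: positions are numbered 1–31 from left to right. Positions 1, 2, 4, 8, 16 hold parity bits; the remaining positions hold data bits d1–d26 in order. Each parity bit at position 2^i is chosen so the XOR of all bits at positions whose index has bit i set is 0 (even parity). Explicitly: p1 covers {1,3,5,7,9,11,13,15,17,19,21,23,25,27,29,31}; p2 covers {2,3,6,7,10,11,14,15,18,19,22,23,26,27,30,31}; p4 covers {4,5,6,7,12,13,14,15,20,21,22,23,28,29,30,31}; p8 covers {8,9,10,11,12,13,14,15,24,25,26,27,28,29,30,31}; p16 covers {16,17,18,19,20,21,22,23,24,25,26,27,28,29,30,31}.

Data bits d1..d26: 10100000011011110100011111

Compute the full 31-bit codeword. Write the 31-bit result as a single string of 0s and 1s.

0010010100000110011110100011111

Place data at non-parity positions: p1 p2 1 p4 0 1 0 p8 0 0 0 0 0 1 1 p16 0 1 1 1 1 0 1 0 0 0 1 1 1 1 1
p1 (pos 1,3,5,7,9,11,13,15,17,19,21,23,25,27,29,31): XOR of data positions = 1⊕0⊕0⊕0⊕0⊕0⊕1⊕0⊕1⊕1⊕1⊕0⊕1⊕1⊕1 = 0
p2 (pos 2,3,6,7,10,11,14,15,18,19,22,23,26,27,30,31): XOR of data positions = 1⊕1⊕0⊕0⊕0⊕1⊕1⊕1⊕1⊕0⊕1⊕0⊕1⊕1⊕1 = 0
p4 (pos 4,5,6,7,12,13,14,15,20,21,22,23,28,29,30,31): XOR of data positions = 0⊕1⊕0⊕0⊕0⊕1⊕1⊕1⊕1⊕0⊕1⊕1⊕1⊕1⊕1 = 0
p8 (pos 8,9,10,11,12,13,14,15,24,25,26,27,28,29,30,31): XOR of data positions = 0⊕0⊕0⊕0⊕0⊕1⊕1⊕0⊕0⊕0⊕1⊕1⊕1⊕1⊕1 = 1
p16 (pos 16,17,18,19,20,21,22,23,24,25,26,27,28,29,30,31): XOR of data positions = 0⊕1⊕1⊕1⊕1⊕0⊕1⊕0⊕0⊕0⊕1⊕1⊕1⊕1⊕1 = 0
Codeword: 0010010100000110011110100011111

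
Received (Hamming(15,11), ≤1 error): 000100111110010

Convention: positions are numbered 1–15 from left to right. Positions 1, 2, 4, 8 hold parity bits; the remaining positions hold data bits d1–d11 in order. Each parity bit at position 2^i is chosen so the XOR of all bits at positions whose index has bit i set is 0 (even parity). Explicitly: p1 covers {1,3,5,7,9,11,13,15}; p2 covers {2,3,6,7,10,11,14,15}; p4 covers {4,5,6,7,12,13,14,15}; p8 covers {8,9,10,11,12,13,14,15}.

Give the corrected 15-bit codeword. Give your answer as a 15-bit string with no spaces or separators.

000100111110110

s1 (pos 1,3,5,7,9,11,13,15): 0⊕0⊕0⊕1⊕1⊕1⊕0⊕0 = 1
s2 (pos 2,3,6,7,10,11,14,15): 0⊕0⊕0⊕1⊕1⊕1⊕1⊕0 = 0
s4 (pos 4,5,6,7,12,13,14,15): 1⊕0⊕0⊕1⊕0⊕0⊕1⊕0 = 1
s8 (pos 8,9,10,11,12,13,14,15): 1⊕1⊕1⊕1⊕0⊕0⊕1⊕0 = 1
Syndrome s8…s1 = 1101 → error at position 13.
Flip position 13: 000100111110010 → 000100111110110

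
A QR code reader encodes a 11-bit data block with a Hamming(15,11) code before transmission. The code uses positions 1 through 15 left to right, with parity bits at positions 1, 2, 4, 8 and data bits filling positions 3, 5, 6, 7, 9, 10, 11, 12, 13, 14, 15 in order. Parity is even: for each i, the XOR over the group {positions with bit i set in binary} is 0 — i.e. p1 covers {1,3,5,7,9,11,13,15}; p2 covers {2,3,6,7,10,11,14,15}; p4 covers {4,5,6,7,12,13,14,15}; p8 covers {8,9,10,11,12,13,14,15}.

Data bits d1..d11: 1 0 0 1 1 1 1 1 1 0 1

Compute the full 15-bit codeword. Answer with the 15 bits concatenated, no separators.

011000101111101

Place data at non-parity positions: p1 p2 1 p4 0 0 1 p8 1 1 1 1 1 0 1
p1 (pos 1,3,5,7,9,11,13,15): XOR of data positions = 1⊕0⊕1⊕1⊕1⊕1⊕1 = 0
p2 (pos 2,3,6,7,10,11,14,15): XOR of data positions = 1⊕0⊕1⊕1⊕1⊕0⊕1 = 1
p4 (pos 4,5,6,7,12,13,14,15): XOR of data positions = 0⊕0⊕1⊕1⊕1⊕0⊕1 = 0
p8 (pos 8,9,10,11,12,13,14,15): XOR of data positions = 1⊕1⊕1⊕1⊕1⊕0⊕1 = 0
Codeword: 011000101111101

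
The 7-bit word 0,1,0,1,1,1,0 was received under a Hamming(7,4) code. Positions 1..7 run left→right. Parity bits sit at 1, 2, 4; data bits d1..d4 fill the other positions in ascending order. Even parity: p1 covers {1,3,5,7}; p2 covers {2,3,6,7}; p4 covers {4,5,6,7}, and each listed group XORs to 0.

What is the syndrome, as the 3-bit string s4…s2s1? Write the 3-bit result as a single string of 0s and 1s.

s1 (pos 1,3,5,7): 0⊕0⊕1⊕0 = 1
s2 (pos 2,3,6,7): 1⊕0⊕1⊕0 = 0
s4 (pos 4,5,6,7): 1⊕1⊕1⊕0 = 1
Syndrome s4…s1 = 101 → error at position 5.

101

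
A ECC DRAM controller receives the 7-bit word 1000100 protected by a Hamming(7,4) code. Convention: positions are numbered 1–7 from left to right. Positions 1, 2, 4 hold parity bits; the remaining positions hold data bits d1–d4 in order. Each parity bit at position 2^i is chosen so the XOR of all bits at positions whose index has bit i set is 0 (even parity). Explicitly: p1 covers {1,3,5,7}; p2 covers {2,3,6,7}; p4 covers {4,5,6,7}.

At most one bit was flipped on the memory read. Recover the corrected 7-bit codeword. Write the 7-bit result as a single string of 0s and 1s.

1001100

s1 (pos 1,3,5,7): 1⊕0⊕1⊕0 = 0
s2 (pos 2,3,6,7): 0⊕0⊕0⊕0 = 0
s4 (pos 4,5,6,7): 0⊕1⊕0⊕0 = 1
Syndrome s4…s1 = 100 → error at position 4.
Flip position 4: 1000100 → 1001100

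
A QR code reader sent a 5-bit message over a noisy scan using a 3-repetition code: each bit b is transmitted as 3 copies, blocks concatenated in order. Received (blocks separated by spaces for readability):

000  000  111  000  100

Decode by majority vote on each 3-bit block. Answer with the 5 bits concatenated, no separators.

00100

Block 1 (000): 0 ones → 0
Block 2 (000): 0 ones → 0
Block 3 (111): 3 ones → 1
Block 4 (000): 0 ones → 0
Block 5 (100): 1 one → 0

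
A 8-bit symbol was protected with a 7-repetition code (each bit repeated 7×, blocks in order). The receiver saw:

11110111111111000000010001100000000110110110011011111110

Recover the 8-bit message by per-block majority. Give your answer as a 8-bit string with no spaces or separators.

11000111

Block 1 (1111011): 6 ones → 1
Block 2 (1111111): 7 ones → 1
Block 3 (0000000): 0 ones → 0
Block 4 (1000110): 3 ones → 0
Block 5 (0000000): 0 ones → 0
Block 6 (1101101): 5 ones → 1
Block 7 (1001101): 4 ones → 1
Block 8 (1111110): 6 ones → 1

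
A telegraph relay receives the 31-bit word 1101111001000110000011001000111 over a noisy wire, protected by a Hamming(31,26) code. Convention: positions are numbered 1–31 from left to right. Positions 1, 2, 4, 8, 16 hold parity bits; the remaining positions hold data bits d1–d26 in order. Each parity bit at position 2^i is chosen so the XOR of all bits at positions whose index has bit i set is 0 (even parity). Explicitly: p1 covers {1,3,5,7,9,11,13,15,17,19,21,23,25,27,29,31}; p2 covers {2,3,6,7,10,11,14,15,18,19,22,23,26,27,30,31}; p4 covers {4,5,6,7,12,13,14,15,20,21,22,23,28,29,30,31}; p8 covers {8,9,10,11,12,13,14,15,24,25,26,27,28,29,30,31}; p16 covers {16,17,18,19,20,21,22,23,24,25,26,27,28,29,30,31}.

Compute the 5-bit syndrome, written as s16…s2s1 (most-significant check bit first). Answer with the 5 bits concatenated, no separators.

s1 (pos 1,3,5,7,9,11,13,15,17,19,21,23,25,27,29,31): 1⊕0⊕1⊕1⊕0⊕0⊕0⊕1⊕0⊕0⊕1⊕0⊕1⊕0⊕1⊕1 = 0
s2 (pos 2,3,6,7,10,11,14,15,18,19,22,23,26,27,30,31): 1⊕0⊕1⊕1⊕1⊕0⊕1⊕1⊕0⊕0⊕1⊕0⊕0⊕0⊕1⊕1 = 1
s4 (pos 4,5,6,7,12,13,14,15,20,21,22,23,28,29,30,31): 1⊕1⊕1⊕1⊕0⊕0⊕1⊕1⊕0⊕1⊕1⊕0⊕0⊕1⊕1⊕1 = 1
s8 (pos 8,9,10,11,12,13,14,15,24,25,26,27,28,29,30,31): 0⊕0⊕1⊕0⊕0⊕0⊕1⊕1⊕0⊕1⊕0⊕0⊕0⊕1⊕1⊕1 = 1
s16 (pos 16,17,18,19,20,21,22,23,24,25,26,27,28,29,30,31): 0⊕0⊕0⊕0⊕0⊕1⊕1⊕0⊕0⊕1⊕0⊕0⊕0⊕1⊕1⊕1 = 0
Syndrome s16…s1 = 01110 → error at position 14.

01110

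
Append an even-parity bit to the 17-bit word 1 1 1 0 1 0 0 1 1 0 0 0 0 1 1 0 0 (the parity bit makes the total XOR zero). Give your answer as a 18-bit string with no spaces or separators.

111010011000011000

XOR of the 17 data bits: 1⊕1⊕1⊕0⊕1⊕0⊕0⊕1⊕1⊕0⊕0⊕0⊕0⊕1⊕1⊕0⊕0 = 0
Parity bit = 0 (so all 18 bits XOR to 0).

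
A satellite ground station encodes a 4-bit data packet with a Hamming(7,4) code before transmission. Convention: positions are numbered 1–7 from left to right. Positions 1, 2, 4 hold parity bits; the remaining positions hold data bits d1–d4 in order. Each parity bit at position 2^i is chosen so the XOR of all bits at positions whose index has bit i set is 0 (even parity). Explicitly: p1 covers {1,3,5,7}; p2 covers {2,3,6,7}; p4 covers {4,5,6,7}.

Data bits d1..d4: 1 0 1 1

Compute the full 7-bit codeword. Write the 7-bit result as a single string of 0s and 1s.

Place data at non-parity positions: p1 p2 1 p4 0 1 1
p1 (pos 1,3,5,7): XOR of data positions = 1⊕0⊕1 = 0
p2 (pos 2,3,6,7): XOR of data positions = 1⊕1⊕1 = 1
p4 (pos 4,5,6,7): XOR of data positions = 0⊕1⊕1 = 0
Codeword: 0110011

0110011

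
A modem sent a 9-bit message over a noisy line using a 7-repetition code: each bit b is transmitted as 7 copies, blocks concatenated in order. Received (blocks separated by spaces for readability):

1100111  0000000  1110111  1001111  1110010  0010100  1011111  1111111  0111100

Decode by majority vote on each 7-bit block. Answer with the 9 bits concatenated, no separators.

101110111

Block 1 (1100111): 5 ones → 1
Block 2 (0000000): 0 ones → 0
Block 3 (1110111): 6 ones → 1
Block 4 (1001111): 5 ones → 1
Block 5 (1110010): 4 ones → 1
Block 6 (0010100): 2 ones → 0
Block 7 (1011111): 6 ones → 1
Block 8 (1111111): 7 ones → 1
Block 9 (0111100): 4 ones → 1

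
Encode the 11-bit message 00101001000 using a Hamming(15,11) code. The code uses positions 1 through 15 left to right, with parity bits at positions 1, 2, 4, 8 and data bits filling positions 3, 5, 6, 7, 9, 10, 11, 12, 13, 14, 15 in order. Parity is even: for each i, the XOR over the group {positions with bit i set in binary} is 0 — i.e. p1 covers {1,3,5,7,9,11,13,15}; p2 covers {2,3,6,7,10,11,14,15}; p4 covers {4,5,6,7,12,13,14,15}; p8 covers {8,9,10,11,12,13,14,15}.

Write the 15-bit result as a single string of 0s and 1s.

110001001001000

Place data at non-parity positions: p1 p2 0 p4 0 1 0 p8 1 0 0 1 0 0 0
p1 (pos 1,3,5,7,9,11,13,15): XOR of data positions = 0⊕0⊕0⊕1⊕0⊕0⊕0 = 1
p2 (pos 2,3,6,7,10,11,14,15): XOR of data positions = 0⊕1⊕0⊕0⊕0⊕0⊕0 = 1
p4 (pos 4,5,6,7,12,13,14,15): XOR of data positions = 0⊕1⊕0⊕1⊕0⊕0⊕0 = 0
p8 (pos 8,9,10,11,12,13,14,15): XOR of data positions = 1⊕0⊕0⊕1⊕0⊕0⊕0 = 0
Codeword: 110001001001000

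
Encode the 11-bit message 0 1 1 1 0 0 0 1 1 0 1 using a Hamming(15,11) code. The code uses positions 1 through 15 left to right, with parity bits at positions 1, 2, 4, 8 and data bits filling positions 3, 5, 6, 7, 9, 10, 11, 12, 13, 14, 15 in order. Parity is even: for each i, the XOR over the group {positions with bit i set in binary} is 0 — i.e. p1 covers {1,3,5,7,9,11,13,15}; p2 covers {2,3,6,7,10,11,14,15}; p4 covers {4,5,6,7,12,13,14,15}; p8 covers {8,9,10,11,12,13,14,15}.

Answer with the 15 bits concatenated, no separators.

010011110001101

Place data at non-parity positions: p1 p2 0 p4 1 1 1 p8 0 0 0 1 1 0 1
p1 (pos 1,3,5,7,9,11,13,15): XOR of data positions = 0⊕1⊕1⊕0⊕0⊕1⊕1 = 0
p2 (pos 2,3,6,7,10,11,14,15): XOR of data positions = 0⊕1⊕1⊕0⊕0⊕0⊕1 = 1
p4 (pos 4,5,6,7,12,13,14,15): XOR of data positions = 1⊕1⊕1⊕1⊕1⊕0⊕1 = 0
p8 (pos 8,9,10,11,12,13,14,15): XOR of data positions = 0⊕0⊕0⊕1⊕1⊕0⊕1 = 1
Codeword: 010011110001101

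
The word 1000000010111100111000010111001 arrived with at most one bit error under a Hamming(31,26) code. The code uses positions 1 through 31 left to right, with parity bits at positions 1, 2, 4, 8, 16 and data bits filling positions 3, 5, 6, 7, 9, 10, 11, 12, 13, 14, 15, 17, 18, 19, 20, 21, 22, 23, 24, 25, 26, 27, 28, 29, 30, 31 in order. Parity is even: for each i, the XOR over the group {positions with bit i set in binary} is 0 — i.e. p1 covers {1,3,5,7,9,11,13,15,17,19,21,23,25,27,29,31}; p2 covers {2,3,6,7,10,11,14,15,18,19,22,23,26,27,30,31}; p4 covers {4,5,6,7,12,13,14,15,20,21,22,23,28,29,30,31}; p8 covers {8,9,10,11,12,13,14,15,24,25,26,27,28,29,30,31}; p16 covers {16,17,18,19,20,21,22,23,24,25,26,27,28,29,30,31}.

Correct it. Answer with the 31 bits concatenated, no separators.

s1 (pos 1,3,5,7,9,11,13,15,17,19,21,23,25,27,29,31): 1⊕0⊕0⊕0⊕1⊕1⊕1⊕0⊕1⊕1⊕0⊕0⊕0⊕1⊕0⊕1 = 0
s2 (pos 2,3,6,7,10,11,14,15,18,19,22,23,26,27,30,31): 0⊕0⊕0⊕0⊕0⊕1⊕1⊕0⊕1⊕1⊕0⊕0⊕1⊕1⊕0⊕1 = 1
s4 (pos 4,5,6,7,12,13,14,15,20,21,22,23,28,29,30,31): 0⊕0⊕0⊕0⊕1⊕1⊕1⊕0⊕0⊕0⊕0⊕0⊕1⊕0⊕0⊕1 = 1
s8 (pos 8,9,10,11,12,13,14,15,24,25,26,27,28,29,30,31): 0⊕1⊕0⊕1⊕1⊕1⊕1⊕0⊕1⊕0⊕1⊕1⊕1⊕0⊕0⊕1 = 0
s16 (pos 16,17,18,19,20,21,22,23,24,25,26,27,28,29,30,31): 0⊕1⊕1⊕1⊕0⊕0⊕0⊕0⊕1⊕0⊕1⊕1⊕1⊕0⊕0⊕1 = 0
Syndrome s16…s1 = 00110 → error at position 6.
Flip position 6: 1000000010111100111000010111001 → 1000010010111100111000010111001

1000010010111100111000010111001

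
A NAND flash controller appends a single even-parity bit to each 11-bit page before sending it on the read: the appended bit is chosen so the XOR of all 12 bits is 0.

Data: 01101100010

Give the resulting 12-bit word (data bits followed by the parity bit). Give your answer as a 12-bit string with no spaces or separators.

011011000101

XOR of the 11 data bits: 0⊕1⊕1⊕0⊕1⊕1⊕0⊕0⊕0⊕1⊕0 = 1
Parity bit = 1 (so all 12 bits XOR to 0).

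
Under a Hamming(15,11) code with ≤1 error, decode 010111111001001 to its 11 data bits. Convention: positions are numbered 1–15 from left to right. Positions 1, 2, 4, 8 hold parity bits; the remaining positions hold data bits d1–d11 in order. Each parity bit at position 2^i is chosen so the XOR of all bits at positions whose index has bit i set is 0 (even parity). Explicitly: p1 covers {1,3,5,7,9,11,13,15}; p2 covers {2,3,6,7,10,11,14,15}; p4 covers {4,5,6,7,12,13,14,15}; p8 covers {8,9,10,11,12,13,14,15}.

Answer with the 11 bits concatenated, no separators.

s1 (pos 1,3,5,7,9,11,13,15): 0⊕0⊕1⊕1⊕1⊕0⊕0⊕1 = 0
s2 (pos 2,3,6,7,10,11,14,15): 1⊕0⊕1⊕1⊕0⊕0⊕0⊕1 = 0
s4 (pos 4,5,6,7,12,13,14,15): 1⊕1⊕1⊕1⊕1⊕0⊕0⊕1 = 0
s8 (pos 8,9,10,11,12,13,14,15): 1⊕1⊕0⊕0⊕1⊕0⊕0⊕1 = 0
Syndrome s8…s1 = 0000 → no error.
Read data bits from positions 3,5,6,7,9,10,11,12,13,14,15: 01111001001

01111001001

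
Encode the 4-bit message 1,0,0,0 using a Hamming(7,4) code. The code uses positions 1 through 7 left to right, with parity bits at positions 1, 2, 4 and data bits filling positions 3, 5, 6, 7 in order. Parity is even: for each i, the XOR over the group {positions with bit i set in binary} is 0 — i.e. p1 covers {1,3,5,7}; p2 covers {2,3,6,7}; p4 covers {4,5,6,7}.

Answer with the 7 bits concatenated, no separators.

1110000

Place data at non-parity positions: p1 p2 1 p4 0 0 0
p1 (pos 1,3,5,7): XOR of data positions = 1⊕0⊕0 = 1
p2 (pos 2,3,6,7): XOR of data positions = 1⊕0⊕0 = 1
p4 (pos 4,5,6,7): XOR of data positions = 0⊕0⊕0 = 0
Codeword: 1110000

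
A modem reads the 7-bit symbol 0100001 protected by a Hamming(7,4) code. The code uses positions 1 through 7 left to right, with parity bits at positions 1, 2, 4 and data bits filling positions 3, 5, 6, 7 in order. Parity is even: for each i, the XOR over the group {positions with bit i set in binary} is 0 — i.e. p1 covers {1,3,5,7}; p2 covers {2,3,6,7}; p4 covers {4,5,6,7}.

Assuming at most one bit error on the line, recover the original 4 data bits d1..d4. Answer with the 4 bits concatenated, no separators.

0101

s1 (pos 1,3,5,7): 0⊕0⊕0⊕1 = 1
s2 (pos 2,3,6,7): 1⊕0⊕0⊕1 = 0
s4 (pos 4,5,6,7): 0⊕0⊕0⊕1 = 1
Syndrome s4…s1 = 101 → error at position 5.
Flip position 5: 0100001 → 0100101
Read data bits from positions 3,5,6,7: 0101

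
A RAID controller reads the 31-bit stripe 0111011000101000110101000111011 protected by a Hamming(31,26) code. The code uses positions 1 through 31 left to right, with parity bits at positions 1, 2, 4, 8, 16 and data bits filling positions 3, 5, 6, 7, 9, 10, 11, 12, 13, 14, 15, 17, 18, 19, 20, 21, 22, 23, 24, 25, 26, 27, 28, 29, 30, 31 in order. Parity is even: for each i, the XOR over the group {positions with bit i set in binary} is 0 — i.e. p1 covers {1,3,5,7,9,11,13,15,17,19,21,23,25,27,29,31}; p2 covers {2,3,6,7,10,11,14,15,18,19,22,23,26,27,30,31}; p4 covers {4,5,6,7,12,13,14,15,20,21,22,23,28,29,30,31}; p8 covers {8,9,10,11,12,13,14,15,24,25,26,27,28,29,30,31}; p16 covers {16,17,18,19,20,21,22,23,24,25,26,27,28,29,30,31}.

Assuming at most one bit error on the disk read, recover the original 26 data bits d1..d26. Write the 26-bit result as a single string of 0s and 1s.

10110010100110101000111010

s1 (pos 1,3,5,7,9,11,13,15,17,19,21,23,25,27,29,31): 0⊕1⊕0⊕1⊕0⊕1⊕1⊕0⊕1⊕0⊕0⊕0⊕0⊕1⊕0⊕1 = 1
s2 (pos 2,3,6,7,10,11,14,15,18,19,22,23,26,27,30,31): 1⊕1⊕1⊕1⊕0⊕1⊕0⊕0⊕1⊕0⊕1⊕0⊕1⊕1⊕1⊕1 = 1
s4 (pos 4,5,6,7,12,13,14,15,20,21,22,23,28,29,30,31): 1⊕0⊕1⊕1⊕0⊕1⊕0⊕0⊕1⊕0⊕1⊕0⊕1⊕0⊕1⊕1 = 1
s8 (pos 8,9,10,11,12,13,14,15,24,25,26,27,28,29,30,31): 0⊕0⊕0⊕1⊕0⊕1⊕0⊕0⊕0⊕0⊕1⊕1⊕1⊕0⊕1⊕1 = 1
s16 (pos 16,17,18,19,20,21,22,23,24,25,26,27,28,29,30,31): 0⊕1⊕1⊕0⊕1⊕0⊕1⊕0⊕0⊕0⊕1⊕1⊕1⊕0⊕1⊕1 = 1
Syndrome s16…s1 = 11111 → error at position 31.
Flip position 31: 0111011000101000110101000111011 → 0111011000101000110101000111010
Read data bits from positions 3,5,6,7,9,10,11,12,13,14,15,17,18,19,20,21,22,23,24,25,26,27,28,29,30,31: 10110010100110101000111010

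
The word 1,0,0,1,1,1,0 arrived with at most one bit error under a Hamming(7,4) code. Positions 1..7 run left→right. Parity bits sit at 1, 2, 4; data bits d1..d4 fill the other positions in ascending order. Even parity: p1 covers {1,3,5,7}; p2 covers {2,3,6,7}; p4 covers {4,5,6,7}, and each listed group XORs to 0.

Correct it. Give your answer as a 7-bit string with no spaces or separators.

s1 (pos 1,3,5,7): 1⊕0⊕1⊕0 = 0
s2 (pos 2,3,6,7): 0⊕0⊕1⊕0 = 1
s4 (pos 4,5,6,7): 1⊕1⊕1⊕0 = 1
Syndrome s4…s1 = 110 → error at position 6.
Flip position 6: 1001110 → 1001100

1001100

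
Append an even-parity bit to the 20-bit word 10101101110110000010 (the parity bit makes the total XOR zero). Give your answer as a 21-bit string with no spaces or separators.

101011011101100000100

XOR of the 20 data bits: 1⊕0⊕1⊕0⊕1⊕1⊕0⊕1⊕1⊕1⊕0⊕1⊕1⊕0⊕0⊕0⊕0⊕0⊕1⊕0 = 0
Parity bit = 0 (so all 21 bits XOR to 0).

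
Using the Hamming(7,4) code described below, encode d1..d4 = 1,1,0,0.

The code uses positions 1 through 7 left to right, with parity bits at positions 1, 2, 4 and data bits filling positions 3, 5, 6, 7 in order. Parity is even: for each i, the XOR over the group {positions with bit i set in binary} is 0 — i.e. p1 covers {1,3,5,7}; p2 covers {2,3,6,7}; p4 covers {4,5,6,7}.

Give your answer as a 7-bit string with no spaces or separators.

0111100

Place data at non-parity positions: p1 p2 1 p4 1 0 0
p1 (pos 1,3,5,7): XOR of data positions = 1⊕1⊕0 = 0
p2 (pos 2,3,6,7): XOR of data positions = 1⊕0⊕0 = 1
p4 (pos 4,5,6,7): XOR of data positions = 1⊕0⊕0 = 1
Codeword: 0111100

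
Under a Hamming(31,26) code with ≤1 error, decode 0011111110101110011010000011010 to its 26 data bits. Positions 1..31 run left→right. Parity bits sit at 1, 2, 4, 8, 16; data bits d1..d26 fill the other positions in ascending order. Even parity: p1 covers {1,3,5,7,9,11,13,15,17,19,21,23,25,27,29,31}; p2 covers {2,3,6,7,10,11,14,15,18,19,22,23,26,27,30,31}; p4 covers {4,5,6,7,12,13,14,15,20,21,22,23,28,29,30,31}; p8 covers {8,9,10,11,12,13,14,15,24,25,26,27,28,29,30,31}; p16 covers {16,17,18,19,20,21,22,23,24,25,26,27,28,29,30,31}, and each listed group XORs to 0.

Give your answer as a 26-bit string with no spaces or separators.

11111010111011010000011010

s1 (pos 1,3,5,7,9,11,13,15,17,19,21,23,25,27,29,31): 0⊕1⊕1⊕1⊕1⊕1⊕1⊕1⊕0⊕1⊕1⊕0⊕0⊕1⊕0⊕0 = 0
s2 (pos 2,3,6,7,10,11,14,15,18,19,22,23,26,27,30,31): 0⊕1⊕1⊕1⊕0⊕1⊕1⊕1⊕1⊕1⊕0⊕0⊕0⊕1⊕1⊕0 = 0
s4 (pos 4,5,6,7,12,13,14,15,20,21,22,23,28,29,30,31): 1⊕1⊕1⊕1⊕0⊕1⊕1⊕1⊕0⊕1⊕0⊕0⊕1⊕0⊕1⊕0 = 0
s8 (pos 8,9,10,11,12,13,14,15,24,25,26,27,28,29,30,31): 1⊕1⊕0⊕1⊕0⊕1⊕1⊕1⊕0⊕0⊕0⊕1⊕1⊕0⊕1⊕0 = 1
s16 (pos 16,17,18,19,20,21,22,23,24,25,26,27,28,29,30,31): 0⊕0⊕1⊕1⊕0⊕1⊕0⊕0⊕0⊕0⊕0⊕1⊕1⊕0⊕1⊕0 = 0
Syndrome s16…s1 = 01000 → error at position 8.
Flip position 8: 0011111110101110011010000011010 → 0011111010101110011010000011010
Read data bits from positions 3,5,6,7,9,10,11,12,13,14,15,17,18,19,20,21,22,23,24,25,26,27,28,29,30,31: 11111010111011010000011010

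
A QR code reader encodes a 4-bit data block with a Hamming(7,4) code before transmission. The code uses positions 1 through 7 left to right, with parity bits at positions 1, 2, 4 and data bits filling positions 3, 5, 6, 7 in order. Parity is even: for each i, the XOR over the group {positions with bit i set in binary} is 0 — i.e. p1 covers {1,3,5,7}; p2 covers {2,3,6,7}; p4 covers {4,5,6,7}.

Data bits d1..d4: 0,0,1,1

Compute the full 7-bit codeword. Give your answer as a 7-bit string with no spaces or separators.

1000011

Place data at non-parity positions: p1 p2 0 p4 0 1 1
p1 (pos 1,3,5,7): XOR of data positions = 0⊕0⊕1 = 1
p2 (pos 2,3,6,7): XOR of data positions = 0⊕1⊕1 = 0
p4 (pos 4,5,6,7): XOR of data positions = 0⊕1⊕1 = 0
Codeword: 1000011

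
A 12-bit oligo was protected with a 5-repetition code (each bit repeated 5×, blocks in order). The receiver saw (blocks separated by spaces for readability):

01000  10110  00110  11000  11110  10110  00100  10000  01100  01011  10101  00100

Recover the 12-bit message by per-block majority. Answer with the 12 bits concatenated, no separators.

Block 1 (01000): 1 one → 0
Block 2 (10110): 3 ones → 1
Block 3 (00110): 2 ones → 0
Block 4 (11000): 2 ones → 0
Block 5 (11110): 4 ones → 1
Block 6 (10110): 3 ones → 1
Block 7 (00100): 1 one → 0
Block 8 (10000): 1 one → 0
Block 9 (01100): 2 ones → 0
Block 10 (01011): 3 ones → 1
Block 11 (10101): 3 ones → 1
Block 12 (00100): 1 one → 0

010011000110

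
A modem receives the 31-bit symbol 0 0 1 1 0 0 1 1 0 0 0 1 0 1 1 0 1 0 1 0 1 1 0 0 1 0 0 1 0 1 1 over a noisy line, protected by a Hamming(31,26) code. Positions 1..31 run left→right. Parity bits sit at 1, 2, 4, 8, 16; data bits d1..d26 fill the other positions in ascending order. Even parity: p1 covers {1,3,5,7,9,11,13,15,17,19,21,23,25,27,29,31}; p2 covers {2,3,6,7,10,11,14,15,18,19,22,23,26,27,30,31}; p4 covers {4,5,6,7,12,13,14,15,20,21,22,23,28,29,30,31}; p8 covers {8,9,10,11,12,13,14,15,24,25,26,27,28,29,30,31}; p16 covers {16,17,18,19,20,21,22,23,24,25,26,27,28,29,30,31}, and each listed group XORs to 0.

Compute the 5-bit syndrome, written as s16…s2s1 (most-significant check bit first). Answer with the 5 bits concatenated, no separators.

s1 (pos 1,3,5,7,9,11,13,15,17,19,21,23,25,27,29,31): 0⊕1⊕0⊕1⊕0⊕0⊕0⊕1⊕1⊕1⊕1⊕0⊕1⊕0⊕0⊕1 = 0
s2 (pos 2,3,6,7,10,11,14,15,18,19,22,23,26,27,30,31): 0⊕1⊕0⊕1⊕0⊕0⊕1⊕1⊕0⊕1⊕1⊕0⊕0⊕0⊕1⊕1 = 0
s4 (pos 4,5,6,7,12,13,14,15,20,21,22,23,28,29,30,31): 1⊕0⊕0⊕1⊕1⊕0⊕1⊕1⊕0⊕1⊕1⊕0⊕1⊕0⊕1⊕1 = 0
s8 (pos 8,9,10,11,12,13,14,15,24,25,26,27,28,29,30,31): 1⊕0⊕0⊕0⊕1⊕0⊕1⊕1⊕0⊕1⊕0⊕0⊕1⊕0⊕1⊕1 = 0
s16 (pos 16,17,18,19,20,21,22,23,24,25,26,27,28,29,30,31): 0⊕1⊕0⊕1⊕0⊕1⊕1⊕0⊕0⊕1⊕0⊕0⊕1⊕0⊕1⊕1 = 0
Syndrome s16…s1 = 00000 → no error.

00000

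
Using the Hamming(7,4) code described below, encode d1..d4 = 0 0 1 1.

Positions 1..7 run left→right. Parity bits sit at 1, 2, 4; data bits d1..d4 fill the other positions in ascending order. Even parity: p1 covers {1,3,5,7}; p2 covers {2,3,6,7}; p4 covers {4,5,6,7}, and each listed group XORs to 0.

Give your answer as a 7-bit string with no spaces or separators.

1000011

Place data at non-parity positions: p1 p2 0 p4 0 1 1
p1 (pos 1,3,5,7): XOR of data positions = 0⊕0⊕1 = 1
p2 (pos 2,3,6,7): XOR of data positions = 0⊕1⊕1 = 0
p4 (pos 4,5,6,7): XOR of data positions = 0⊕1⊕1 = 0
Codeword: 1000011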